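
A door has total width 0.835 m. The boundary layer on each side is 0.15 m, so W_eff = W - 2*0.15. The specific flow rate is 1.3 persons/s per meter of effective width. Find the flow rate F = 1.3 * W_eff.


W_eff = 0.835 - 0.30 = 0.535 m
F = 1.3 * 0.535 = 0.69550 persons/s

0.69550 persons/s


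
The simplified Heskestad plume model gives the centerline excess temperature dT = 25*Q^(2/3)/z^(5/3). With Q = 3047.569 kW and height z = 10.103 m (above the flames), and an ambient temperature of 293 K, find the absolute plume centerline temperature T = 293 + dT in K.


Q^(2/3) = 210.20
z^(5/3) = 47.215
dT = 25 * 210.20 / 47.215 = 111.30 K
T = 293 + 111.30 = 404.30 K

404.30 K


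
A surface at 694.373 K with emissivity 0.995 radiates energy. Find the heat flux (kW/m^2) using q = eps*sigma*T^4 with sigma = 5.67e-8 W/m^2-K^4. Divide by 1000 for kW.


T^4 = 2.3247e+11
q = 0.995 * 5.67e-8 * 2.3247e+11 / 1000 = 13.115 kW/m^2

13.115 kW/m^2


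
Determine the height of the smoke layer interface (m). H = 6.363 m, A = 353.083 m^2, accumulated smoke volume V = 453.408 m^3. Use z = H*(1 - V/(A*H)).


V/(A*H) = 0.20181
1 - 0.20181 = 0.79819
z = 6.363 * 0.79819 = 5.0789 m

5.0789 m


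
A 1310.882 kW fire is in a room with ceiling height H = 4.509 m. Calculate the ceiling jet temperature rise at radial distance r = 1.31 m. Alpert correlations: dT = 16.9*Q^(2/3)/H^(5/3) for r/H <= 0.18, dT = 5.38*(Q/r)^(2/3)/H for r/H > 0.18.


r/H = 1.31 / 4.509 = 0.29053
r/H > 0.18, so dT = 5.38*(Q/r)^(2/3)/H
Q/r = 1000.7
(Q/r)^(2/3) = 100.04
dT = 5.38 * 100.04 / 4.509 = 119.37 K

119.37 K


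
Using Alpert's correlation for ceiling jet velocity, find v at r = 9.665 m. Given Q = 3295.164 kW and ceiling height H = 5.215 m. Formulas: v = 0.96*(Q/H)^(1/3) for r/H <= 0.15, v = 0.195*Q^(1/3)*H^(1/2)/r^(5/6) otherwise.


r/H = 9.665 / 5.215 = 1.8533
r/H > 0.15, so v = 0.195*Q^(1/3)*H^(1/2)/r^(5/6)
Q^(1/3) = 14.881
H^(1/2) = 2.2836
r^(5/6) = 6.6222
v = 0.195 * 14.881 * 2.2836 / 6.6222 = 1.0007 m/s

1.0007 m/s


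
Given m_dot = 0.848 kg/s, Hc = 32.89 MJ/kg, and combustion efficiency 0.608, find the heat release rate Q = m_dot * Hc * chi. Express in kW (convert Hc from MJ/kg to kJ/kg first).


Hc = 32.89 MJ/kg = 32.89 * 1000 kJ/kg = 32890 kJ/kg
Q = 0.848 kg/s * 32890 kJ/kg * 0.608 = 16958 kW

16958 kW


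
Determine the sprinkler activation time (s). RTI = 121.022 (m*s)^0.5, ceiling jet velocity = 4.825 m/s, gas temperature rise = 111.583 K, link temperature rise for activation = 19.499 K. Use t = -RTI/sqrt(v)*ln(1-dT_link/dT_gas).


dT_link/dT_gas = 0.17475
ln(1 - 0.17475) = -0.19207
t = -121.022 / sqrt(4.825) * -0.19207 = 10.582 s

10.582 s


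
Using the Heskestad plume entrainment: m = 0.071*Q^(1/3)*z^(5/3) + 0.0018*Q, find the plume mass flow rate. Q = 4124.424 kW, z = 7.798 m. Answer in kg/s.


Q^(1/3) = 16.037
z^(5/3) = 30.665
First term = 0.071 * 16.037 * 30.665 = 34.915
Second term = 0.0018 * 4124.424 = 7.4240
m = 42.339 kg/s

42.339 kg/s


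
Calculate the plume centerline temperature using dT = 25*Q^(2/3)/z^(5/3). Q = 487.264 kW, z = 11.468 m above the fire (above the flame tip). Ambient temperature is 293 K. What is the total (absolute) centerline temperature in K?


Q^(2/3) = 61.922
z^(5/3) = 58.319
dT = 25 * 61.922 / 58.319 = 26.544 K
T = 293 + 26.544 = 319.54 K

319.54 K


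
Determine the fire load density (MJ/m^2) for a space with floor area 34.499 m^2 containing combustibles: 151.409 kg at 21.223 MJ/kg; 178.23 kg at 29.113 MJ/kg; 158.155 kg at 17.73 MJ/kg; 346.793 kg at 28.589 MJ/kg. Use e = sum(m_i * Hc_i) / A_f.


Total energy = 151.409*21.223 + 178.23*29.113 + 158.155*17.73 + 346.793*28.589
= 3213.353 + 5188.810 + 2804.088 + 9914.465
= 21120.72 MJ
e = 21120.72 / 34.499 = 612.21 MJ/m^2

612.21 MJ/m^2


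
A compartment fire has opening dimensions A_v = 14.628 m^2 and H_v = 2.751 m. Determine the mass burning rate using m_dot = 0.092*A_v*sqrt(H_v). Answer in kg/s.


sqrt(H_v) = 1.6586
m_dot = 0.092 * 14.628 * 1.6586 = 2.2321 kg/s

2.2321 kg/s


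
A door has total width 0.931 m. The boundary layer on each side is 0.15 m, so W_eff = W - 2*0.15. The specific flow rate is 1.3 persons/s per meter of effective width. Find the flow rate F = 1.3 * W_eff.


W_eff = 0.931 - 0.30 = 0.631 m
F = 1.3 * 0.631 = 0.82030 persons/s

0.82030 persons/s


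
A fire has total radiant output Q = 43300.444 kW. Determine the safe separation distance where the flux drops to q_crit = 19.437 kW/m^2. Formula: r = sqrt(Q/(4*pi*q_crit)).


4*pi*q_crit = 244.25
Q/(4*pi*q_crit) = 177.28
r = sqrt(177.28) = 13.315 m

13.315 m


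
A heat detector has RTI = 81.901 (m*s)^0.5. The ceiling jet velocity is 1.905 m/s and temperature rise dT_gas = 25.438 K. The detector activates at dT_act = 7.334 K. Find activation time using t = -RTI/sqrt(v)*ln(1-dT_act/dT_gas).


dT_act/dT_gas = 0.28831
ln(1 - 0.28831) = -0.34011
t = -81.901 / sqrt(1.905) * -0.34011 = 20.182 s

20.182 s


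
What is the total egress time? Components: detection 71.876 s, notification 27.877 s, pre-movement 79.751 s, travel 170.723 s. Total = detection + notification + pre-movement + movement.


Total = 71.876 + 27.877 + 79.751 + 170.723 = 350.227 s

350.227 s


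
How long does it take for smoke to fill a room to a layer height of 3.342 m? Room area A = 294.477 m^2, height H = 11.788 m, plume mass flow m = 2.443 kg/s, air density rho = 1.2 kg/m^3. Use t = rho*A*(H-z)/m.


H - z = 8.446 m
t = 1.2 * 294.477 * 8.446 / 2.443 = 1221.7 s

1221.7 s


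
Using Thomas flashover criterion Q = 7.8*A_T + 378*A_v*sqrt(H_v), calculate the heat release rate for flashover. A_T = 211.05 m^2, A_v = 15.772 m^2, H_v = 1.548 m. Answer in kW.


7.8*A_T = 1646.19
sqrt(H_v) = 1.2442
378*A_v*sqrt(H_v) = 7417.6
Q = 1646.19 + 7417.6 = 9063.8 kW

9063.8 kW


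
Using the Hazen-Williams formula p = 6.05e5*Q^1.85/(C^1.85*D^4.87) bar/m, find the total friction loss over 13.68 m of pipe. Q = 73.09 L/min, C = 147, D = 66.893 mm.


Q^1.85 = 2806.3
C^1.85 = 10222
D^4.87 = 7.7554e+08
p/m = 0.00021417 bar/m
p_total = 0.00021417 * 13.68 = 0.0029298 bar

0.0029298 bar


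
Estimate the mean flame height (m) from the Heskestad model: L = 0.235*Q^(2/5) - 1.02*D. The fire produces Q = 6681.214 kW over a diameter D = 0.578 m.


Q^(2/5) = 33.880
0.235 * Q^(2/5) = 7.9618
1.02 * D = 0.58956
L = 7.3722 m

7.3722 m


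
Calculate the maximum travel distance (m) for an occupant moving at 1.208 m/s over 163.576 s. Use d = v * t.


d = 1.208 * 163.576 = 197.60 m

197.60 m


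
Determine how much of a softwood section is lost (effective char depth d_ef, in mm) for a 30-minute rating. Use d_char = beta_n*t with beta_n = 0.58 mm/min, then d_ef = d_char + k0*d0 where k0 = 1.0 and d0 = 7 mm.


d_char = 0.58 * 30 = 17.4 mm
d_ef = 17.4 + 1.0*7 = 24.4 mm

24.4 mm


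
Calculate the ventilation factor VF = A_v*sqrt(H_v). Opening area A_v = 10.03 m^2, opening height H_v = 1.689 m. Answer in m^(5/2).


sqrt(H_v) = 1.2996
VF = 10.03 * 1.2996 = 13.035 m^(5/2)

13.035 m^(5/2)


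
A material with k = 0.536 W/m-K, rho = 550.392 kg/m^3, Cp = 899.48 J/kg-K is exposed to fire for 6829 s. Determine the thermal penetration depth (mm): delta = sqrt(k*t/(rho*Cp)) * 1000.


alpha = 0.536 / (550.392 * 899.48) = 1.0827e-06 m^2/s
alpha * t = 0.0073936
delta = sqrt(0.0073936) * 1000 = 85.986 mm

85.986 mm


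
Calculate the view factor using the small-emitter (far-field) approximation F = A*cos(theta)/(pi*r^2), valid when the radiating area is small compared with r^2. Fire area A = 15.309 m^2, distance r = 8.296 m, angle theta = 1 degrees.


cos(1 deg) = 0.99985
pi*r^2 = 216.22
F = 15.309 * 0.99985 / 216.22 = 0.070793

0.070793


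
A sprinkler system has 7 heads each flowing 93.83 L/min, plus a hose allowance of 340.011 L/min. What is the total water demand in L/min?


Sprinkler demand = 7 * 93.83 = 656.81 L/min
Total = 656.81 + 340.011 = 996.821 L/min

996.821 L/min


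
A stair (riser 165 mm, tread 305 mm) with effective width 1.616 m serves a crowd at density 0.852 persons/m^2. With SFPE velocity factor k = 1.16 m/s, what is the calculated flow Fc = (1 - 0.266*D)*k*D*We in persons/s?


1 - 0.266*D = 1 - 0.266*0.852 = 0.77337
Fs = 0.77337 * 1.16 * 0.852 = 0.76434 persons/(s*m)
Fc = 0.76434 * 1.616 = 1.2352 persons/s

1.2352 persons/s


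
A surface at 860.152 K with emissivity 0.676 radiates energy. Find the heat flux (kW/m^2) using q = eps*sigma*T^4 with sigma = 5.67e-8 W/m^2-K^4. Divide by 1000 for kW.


T^4 = 5.4739e+11
q = 0.676 * 5.67e-8 * 5.4739e+11 / 1000 = 20.981 kW/m^2

20.981 kW/m^2


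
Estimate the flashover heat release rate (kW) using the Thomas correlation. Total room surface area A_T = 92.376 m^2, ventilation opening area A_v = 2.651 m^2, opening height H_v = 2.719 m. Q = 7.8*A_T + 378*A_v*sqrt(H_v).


7.8*A_T = 720.53
sqrt(H_v) = 1.6489
378*A_v*sqrt(H_v) = 1652.4
Q = 720.53 + 1652.4 = 2372.9 kW

2372.9 kW


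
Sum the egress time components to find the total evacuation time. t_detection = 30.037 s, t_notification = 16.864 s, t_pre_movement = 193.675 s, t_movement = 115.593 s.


Total = 30.037 + 16.864 + 193.675 + 115.593 = 356.169 s

356.169 s


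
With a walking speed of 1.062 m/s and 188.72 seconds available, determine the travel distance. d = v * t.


d = 1.062 * 188.72 = 200.42 m

200.42 m


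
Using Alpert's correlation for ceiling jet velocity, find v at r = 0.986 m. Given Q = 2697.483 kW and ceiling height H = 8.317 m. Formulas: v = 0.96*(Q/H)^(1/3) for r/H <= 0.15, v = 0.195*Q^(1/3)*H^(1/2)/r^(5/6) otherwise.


r/H = 0.986 / 8.317 = 0.11855
r/H <= 0.15, so v = 0.96*(Q/H)^(1/3)
Q/H = 324.33
(Q/H)^(1/3) = 6.8706
v = 0.96 * 6.8706 = 6.5958 m/s

6.5958 m/s


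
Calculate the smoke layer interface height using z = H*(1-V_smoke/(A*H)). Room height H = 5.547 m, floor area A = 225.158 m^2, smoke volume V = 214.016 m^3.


V/(A*H) = 0.17136
1 - 0.17136 = 0.82864
z = 5.547 * 0.82864 = 4.5965 m

4.5965 m


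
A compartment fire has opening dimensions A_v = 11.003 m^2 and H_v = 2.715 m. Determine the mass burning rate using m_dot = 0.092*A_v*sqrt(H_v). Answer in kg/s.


sqrt(H_v) = 1.6477
m_dot = 0.092 * 11.003 * 1.6477 = 1.6680 kg/s

1.6680 kg/s


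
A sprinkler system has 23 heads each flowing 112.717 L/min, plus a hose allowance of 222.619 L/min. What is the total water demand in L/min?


Sprinkler demand = 23 * 112.717 = 2592.491 L/min
Total = 2592.491 + 222.619 = 2815.11 L/min

2815.11 L/min


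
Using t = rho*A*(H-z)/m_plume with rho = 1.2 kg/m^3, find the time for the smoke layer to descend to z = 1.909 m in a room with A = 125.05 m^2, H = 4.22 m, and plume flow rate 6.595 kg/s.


H - z = 2.311 m
t = 1.2 * 125.05 * 2.311 / 6.595 = 52.584 s

52.584 s


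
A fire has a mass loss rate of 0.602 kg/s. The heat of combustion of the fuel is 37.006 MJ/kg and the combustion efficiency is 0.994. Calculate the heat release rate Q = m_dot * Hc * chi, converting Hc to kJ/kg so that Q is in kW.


Hc = 37.006 MJ/kg = 37.006 * 1000 kJ/kg = 37006 kJ/kg
Q = 0.602 kg/s * 37006 kJ/kg * 0.994 = 22144 kW

22144 kW


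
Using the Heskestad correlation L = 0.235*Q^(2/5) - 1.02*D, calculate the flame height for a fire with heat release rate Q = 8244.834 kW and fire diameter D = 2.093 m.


Q^(2/5) = 36.853
0.235 * Q^(2/5) = 8.6605
1.02 * D = 2.1349
L = 6.5256 m

6.5256 m


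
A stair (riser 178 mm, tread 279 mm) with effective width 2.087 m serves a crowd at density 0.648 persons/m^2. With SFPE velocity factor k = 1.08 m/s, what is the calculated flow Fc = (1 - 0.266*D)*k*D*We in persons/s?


1 - 0.266*D = 1 - 0.266*0.648 = 0.82763
Fs = 0.82763 * 1.08 * 0.648 = 0.57921 persons/(s*m)
Fc = 0.57921 * 2.087 = 1.2088 persons/s

1.2088 persons/s


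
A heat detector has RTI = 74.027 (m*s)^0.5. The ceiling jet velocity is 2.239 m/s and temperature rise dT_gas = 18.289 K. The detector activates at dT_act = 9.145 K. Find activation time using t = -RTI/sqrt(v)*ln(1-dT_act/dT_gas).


dT_act/dT_gas = 0.50003
ln(1 - 0.50003) = -0.69320
t = -74.027 / sqrt(2.239) * -0.69320 = 34.294 s

34.294 s


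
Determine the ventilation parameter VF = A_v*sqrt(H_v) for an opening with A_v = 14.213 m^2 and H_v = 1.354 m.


sqrt(H_v) = 1.1636
VF = 14.213 * 1.1636 = 16.538 m^(5/2)

16.538 m^(5/2)


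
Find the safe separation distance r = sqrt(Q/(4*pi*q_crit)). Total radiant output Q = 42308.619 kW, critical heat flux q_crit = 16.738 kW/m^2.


4*pi*q_crit = 210.34
Q/(4*pi*q_crit) = 201.15
r = sqrt(201.15) = 14.183 m

14.183 m


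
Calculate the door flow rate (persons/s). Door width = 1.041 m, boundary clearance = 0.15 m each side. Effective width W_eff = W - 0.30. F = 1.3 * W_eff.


W_eff = 1.041 - 0.30 = 0.741 m
F = 1.3 * 0.741 = 0.96330 persons/s

0.96330 persons/s


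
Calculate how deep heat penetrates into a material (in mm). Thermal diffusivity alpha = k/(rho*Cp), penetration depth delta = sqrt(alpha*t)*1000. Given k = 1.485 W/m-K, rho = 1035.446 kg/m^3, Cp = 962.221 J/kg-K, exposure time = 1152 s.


alpha = 1.485 / (1035.446 * 962.221) = 1.4905e-06 m^2/s
alpha * t = 0.0017170
delta = sqrt(0.0017170) * 1000 = 41.437 mm

41.437 mm


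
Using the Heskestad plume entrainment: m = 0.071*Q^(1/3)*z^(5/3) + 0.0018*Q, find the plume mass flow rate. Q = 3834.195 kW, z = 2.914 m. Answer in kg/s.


Q^(1/3) = 15.652
z^(5/3) = 5.9450
First term = 0.071 * 15.652 * 5.9450 = 6.6064
Second term = 0.0018 * 3834.195 = 6.9016
m = 13.508 kg/s

13.508 kg/s


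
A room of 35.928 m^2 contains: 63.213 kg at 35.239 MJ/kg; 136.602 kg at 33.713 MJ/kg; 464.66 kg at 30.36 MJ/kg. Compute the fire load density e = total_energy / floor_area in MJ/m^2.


Total energy = 63.213*35.239 + 136.602*33.713 + 464.66*30.36
= 2227.563 + 4605.263 + 14107.08
= 20939.90 MJ
e = 20939.90 / 35.928 = 582.83 MJ/m^2

582.83 MJ/m^2


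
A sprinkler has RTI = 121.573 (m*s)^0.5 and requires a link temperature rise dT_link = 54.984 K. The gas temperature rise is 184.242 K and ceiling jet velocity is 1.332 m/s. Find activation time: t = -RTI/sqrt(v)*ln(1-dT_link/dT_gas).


dT_link/dT_gas = 0.29843
ln(1 - 0.29843) = -0.35444
t = -121.573 / sqrt(1.332) * -0.35444 = 37.336 s

37.336 s


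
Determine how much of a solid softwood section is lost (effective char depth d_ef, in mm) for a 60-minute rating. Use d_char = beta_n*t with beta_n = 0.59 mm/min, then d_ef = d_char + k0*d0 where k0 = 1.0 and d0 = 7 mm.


d_char = 0.59 * 60 = 35.4 mm
d_ef = 35.4 + 1.0*7 = 42.4 mm

42.4 mm


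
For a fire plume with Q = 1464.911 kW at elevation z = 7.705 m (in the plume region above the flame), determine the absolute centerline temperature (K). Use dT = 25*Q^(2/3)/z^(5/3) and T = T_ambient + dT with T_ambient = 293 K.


Q^(2/3) = 128.99
z^(5/3) = 30.058
dT = 25 * 128.99 / 30.058 = 107.28 K
T = 293 + 107.28 = 400.28 K

400.28 K


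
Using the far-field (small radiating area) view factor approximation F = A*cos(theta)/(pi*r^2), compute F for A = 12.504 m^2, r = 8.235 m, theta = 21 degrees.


cos(21 deg) = 0.93358
pi*r^2 = 213.05
F = 12.504 * 0.93358 / 213.05 = 0.054793

0.054793


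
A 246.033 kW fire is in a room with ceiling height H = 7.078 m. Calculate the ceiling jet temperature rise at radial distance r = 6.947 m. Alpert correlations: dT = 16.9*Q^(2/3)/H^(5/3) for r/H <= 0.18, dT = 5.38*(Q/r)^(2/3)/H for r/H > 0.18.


r/H = 6.947 / 7.078 = 0.98149
r/H > 0.18, so dT = 5.38*(Q/r)^(2/3)/H
Q/r = 35.416
(Q/r)^(2/3) = 10.784
dT = 5.38 * 10.784 / 7.078 = 8.1973 K

8.1973 K


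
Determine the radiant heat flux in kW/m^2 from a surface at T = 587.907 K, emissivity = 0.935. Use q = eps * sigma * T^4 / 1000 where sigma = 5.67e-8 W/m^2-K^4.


T^4 = 1.1946e+11
q = 0.935 * 5.67e-8 * 1.1946e+11 / 1000 = 6.3333 kW/m^2

6.3333 kW/m^2


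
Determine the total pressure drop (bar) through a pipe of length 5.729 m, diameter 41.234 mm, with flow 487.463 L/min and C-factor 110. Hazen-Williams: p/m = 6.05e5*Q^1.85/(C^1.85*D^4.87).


Q^1.85 = 93906
C^1.85 = 5978.3
D^4.87 = 7.3501e+07
p/m = 0.12929 bar/m
p_total = 0.12929 * 5.729 = 0.74072 bar

0.74072 bar


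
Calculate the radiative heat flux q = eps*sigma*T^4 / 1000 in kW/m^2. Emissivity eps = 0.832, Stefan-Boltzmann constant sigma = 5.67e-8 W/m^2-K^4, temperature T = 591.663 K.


T^4 = 1.2255e+11
q = 0.832 * 5.67e-8 * 1.2255e+11 / 1000 = 5.7810 kW/m^2

5.7810 kW/m^2


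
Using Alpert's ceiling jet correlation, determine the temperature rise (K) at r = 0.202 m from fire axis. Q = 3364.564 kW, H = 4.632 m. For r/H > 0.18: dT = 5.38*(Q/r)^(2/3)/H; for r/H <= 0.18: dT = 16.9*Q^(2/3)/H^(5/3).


r/H = 0.202 / 4.632 = 0.043610
r/H <= 0.18, so dT = 16.9*Q^(2/3)/H^(5/3)
Q^(2/3) = 224.54
H^(5/3) = 12.871
dT = 16.9 * 224.54 / 12.871 = 294.82 K

294.82 K


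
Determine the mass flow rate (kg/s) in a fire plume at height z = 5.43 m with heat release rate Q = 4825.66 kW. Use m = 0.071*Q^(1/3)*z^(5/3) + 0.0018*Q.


Q^(1/3) = 16.899
z^(5/3) = 16.775
First term = 0.071 * 16.899 * 16.775 = 20.127
Second term = 0.0018 * 4825.66 = 8.6862
m = 28.813 kg/s

28.813 kg/s


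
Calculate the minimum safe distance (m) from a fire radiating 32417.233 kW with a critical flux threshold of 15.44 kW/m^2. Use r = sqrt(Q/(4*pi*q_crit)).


4*pi*q_crit = 194.02
Q/(4*pi*q_crit) = 167.08
r = sqrt(167.08) = 12.926 m

12.926 m


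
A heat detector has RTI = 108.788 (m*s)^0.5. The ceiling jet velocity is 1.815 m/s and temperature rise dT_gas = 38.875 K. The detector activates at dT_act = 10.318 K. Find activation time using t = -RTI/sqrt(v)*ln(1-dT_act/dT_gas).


dT_act/dT_gas = 0.26541
ln(1 - 0.26541) = -0.30845
t = -108.788 / sqrt(1.815) * -0.30845 = 24.907 s

24.907 s


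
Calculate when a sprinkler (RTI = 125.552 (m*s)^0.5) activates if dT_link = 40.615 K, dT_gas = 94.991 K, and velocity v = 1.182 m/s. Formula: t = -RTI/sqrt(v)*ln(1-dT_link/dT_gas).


dT_link/dT_gas = 0.42757
ln(1 - 0.42757) = -0.55786
t = -125.552 / sqrt(1.182) * -0.55786 = 64.423 s

64.423 s


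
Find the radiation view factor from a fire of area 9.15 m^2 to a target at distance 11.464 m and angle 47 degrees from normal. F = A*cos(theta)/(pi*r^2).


cos(47 deg) = 0.68200
pi*r^2 = 412.88
F = 9.15 * 0.68200 / 412.88 = 0.015114

0.015114


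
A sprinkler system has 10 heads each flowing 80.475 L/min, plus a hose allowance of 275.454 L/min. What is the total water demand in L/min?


Sprinkler demand = 10 * 80.475 = 804.75 L/min
Total = 804.75 + 275.454 = 1080.204 L/min

1080.204 L/min


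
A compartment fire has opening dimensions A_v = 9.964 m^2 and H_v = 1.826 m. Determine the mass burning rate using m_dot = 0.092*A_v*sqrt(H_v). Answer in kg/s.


sqrt(H_v) = 1.3513
m_dot = 0.092 * 9.964 * 1.3513 = 1.2387 kg/s

1.2387 kg/s


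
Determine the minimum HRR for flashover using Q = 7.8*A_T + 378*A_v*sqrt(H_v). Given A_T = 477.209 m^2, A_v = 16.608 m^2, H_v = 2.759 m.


7.8*A_T = 3722.2
sqrt(H_v) = 1.6610
378*A_v*sqrt(H_v) = 10428
Q = 3722.2 + 10428 = 14150 kW

14150 kW


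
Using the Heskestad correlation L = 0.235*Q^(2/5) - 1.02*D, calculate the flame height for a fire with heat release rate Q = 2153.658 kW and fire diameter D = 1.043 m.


Q^(2/5) = 21.541
0.235 * Q^(2/5) = 5.0622
1.02 * D = 1.0639
L = 3.9983 m

3.9983 m


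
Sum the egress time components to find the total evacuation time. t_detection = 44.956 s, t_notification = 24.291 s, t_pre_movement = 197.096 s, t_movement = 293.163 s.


Total = 44.956 + 24.291 + 197.096 + 293.163 = 559.506 s

559.506 s


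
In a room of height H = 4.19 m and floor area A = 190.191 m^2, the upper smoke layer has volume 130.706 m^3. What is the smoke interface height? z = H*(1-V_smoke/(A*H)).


V/(A*H) = 0.16402
1 - 0.16402 = 0.83598
z = 4.19 * 0.83598 = 3.5028 m

3.5028 m


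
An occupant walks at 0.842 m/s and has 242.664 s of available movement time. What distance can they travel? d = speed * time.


d = 0.842 * 242.664 = 204.32 m

204.32 m


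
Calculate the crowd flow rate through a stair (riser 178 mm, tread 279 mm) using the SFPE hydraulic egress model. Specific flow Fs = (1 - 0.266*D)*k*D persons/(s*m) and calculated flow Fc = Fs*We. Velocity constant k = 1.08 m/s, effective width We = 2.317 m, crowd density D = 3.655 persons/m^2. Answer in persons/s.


1 - 0.266*D = 1 - 0.266*3.655 = 0.027770
Fs = 0.027770 * 1.08 * 3.655 = 0.10962 persons/(s*m)
Fc = 0.10962 * 2.317 = 0.25399 persons/s

0.25399 persons/s


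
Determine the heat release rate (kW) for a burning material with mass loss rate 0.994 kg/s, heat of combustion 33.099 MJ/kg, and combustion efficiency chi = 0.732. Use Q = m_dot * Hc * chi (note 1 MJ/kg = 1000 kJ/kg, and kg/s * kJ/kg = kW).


Hc = 33.099 MJ/kg = 33.099 * 1000 kJ/kg = 33099 kJ/kg
Q = 0.994 kg/s * 33099 kJ/kg * 0.732 = 24083 kW

24083 kW


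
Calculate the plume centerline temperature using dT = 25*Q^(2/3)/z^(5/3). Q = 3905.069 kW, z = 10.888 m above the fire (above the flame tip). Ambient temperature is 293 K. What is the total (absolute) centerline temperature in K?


Q^(2/3) = 247.98
z^(5/3) = 53.487
dT = 25 * 247.98 / 53.487 = 115.91 K
T = 293 + 115.91 = 408.91 K

408.91 K


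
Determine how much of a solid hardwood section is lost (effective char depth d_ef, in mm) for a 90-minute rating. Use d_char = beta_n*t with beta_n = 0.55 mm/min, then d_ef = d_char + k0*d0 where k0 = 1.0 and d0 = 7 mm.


d_char = 0.55 * 90 = 49.5 mm
d_ef = 49.5 + 1.0*7 = 56.5 mm

56.5 mm


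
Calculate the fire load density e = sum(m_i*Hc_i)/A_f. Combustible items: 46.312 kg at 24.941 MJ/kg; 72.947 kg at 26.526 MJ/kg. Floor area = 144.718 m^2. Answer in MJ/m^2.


Total energy = 46.312*24.941 + 72.947*26.526
= 1155.068 + 1934.992
= 3090.060 MJ
e = 3090.060 / 144.718 = 21.352 MJ/m^2

21.352 MJ/m^2


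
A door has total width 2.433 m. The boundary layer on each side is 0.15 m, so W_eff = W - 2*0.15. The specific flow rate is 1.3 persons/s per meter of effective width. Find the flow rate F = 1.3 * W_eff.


W_eff = 2.433 - 0.30 = 2.133 m
F = 1.3 * 2.133 = 2.7729 persons/s

2.7729 persons/s


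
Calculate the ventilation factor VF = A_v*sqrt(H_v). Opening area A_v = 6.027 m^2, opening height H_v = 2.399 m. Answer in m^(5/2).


sqrt(H_v) = 1.5489
VF = 6.027 * 1.5489 = 9.3350 m^(5/2)

9.3350 m^(5/2)


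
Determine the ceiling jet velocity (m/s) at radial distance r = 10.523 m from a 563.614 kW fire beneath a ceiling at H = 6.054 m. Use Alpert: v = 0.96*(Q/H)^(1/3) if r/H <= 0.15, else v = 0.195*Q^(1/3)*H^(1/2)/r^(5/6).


r/H = 10.523 / 6.054 = 1.7382
r/H > 0.15, so v = 0.195*Q^(1/3)*H^(1/2)/r^(5/6)
Q^(1/3) = 8.2603
H^(1/2) = 2.4605
r^(5/6) = 7.1086
v = 0.195 * 8.2603 * 2.4605 / 7.1086 = 0.55753 m/s

0.55753 m/s


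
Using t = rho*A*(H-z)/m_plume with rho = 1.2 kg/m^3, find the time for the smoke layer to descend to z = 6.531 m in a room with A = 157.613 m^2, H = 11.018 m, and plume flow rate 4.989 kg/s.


H - z = 4.487 m
t = 1.2 * 157.613 * 4.487 / 4.989 = 170.10 s

170.10 s


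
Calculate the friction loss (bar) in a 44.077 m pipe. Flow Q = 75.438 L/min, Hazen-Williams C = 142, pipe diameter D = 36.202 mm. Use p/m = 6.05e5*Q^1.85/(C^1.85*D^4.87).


Q^1.85 = 2975.4
C^1.85 = 9588.1
D^4.87 = 3.8997e+07
p/m = 0.0048143 bar/m
p_total = 0.0048143 * 44.077 = 0.21220 bar

0.21220 bar


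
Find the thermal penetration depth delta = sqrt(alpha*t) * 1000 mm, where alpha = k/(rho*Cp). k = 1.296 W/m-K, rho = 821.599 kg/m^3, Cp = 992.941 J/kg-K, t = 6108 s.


alpha = 1.296 / (821.599 * 992.941) = 1.5886e-06 m^2/s
alpha * t = 0.0097033
delta = sqrt(0.0097033) * 1000 = 98.505 mm

98.505 mm


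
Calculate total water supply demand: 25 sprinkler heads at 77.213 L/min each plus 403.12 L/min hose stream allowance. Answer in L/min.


Sprinkler demand = 25 * 77.213 = 1930.325 L/min
Total = 1930.325 + 403.12 = 2333.445 L/min

2333.445 L/min


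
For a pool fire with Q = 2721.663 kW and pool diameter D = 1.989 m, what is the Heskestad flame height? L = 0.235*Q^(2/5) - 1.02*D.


Q^(2/5) = 23.656
0.235 * Q^(2/5) = 5.5591
1.02 * D = 2.0288
L = 3.5303 m

3.5303 m


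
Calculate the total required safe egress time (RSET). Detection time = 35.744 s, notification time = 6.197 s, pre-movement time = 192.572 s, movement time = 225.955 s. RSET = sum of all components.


Total = 35.744 + 6.197 + 192.572 + 225.955 = 460.468 s

460.468 s


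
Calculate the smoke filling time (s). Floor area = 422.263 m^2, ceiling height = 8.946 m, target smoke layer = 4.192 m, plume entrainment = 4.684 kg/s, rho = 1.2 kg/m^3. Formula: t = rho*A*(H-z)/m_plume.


H - z = 4.754 m
t = 1.2 * 422.263 * 4.754 / 4.684 = 514.29 s

514.29 s


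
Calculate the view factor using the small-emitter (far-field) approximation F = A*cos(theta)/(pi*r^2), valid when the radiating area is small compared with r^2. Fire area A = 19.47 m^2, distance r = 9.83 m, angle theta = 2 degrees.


cos(2 deg) = 0.99939
pi*r^2 = 303.57
F = 19.47 * 0.99939 / 303.57 = 0.064098

0.064098


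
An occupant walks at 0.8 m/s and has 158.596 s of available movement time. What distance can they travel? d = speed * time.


d = 0.8 * 158.596 = 126.88 m

126.88 m


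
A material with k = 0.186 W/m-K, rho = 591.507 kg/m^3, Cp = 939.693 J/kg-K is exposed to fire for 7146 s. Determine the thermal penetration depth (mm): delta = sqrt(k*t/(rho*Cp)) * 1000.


alpha = 0.186 / (591.507 * 939.693) = 3.3463e-07 m^2/s
alpha * t = 0.0023913
delta = sqrt(0.0023913) * 1000 = 48.901 mm

48.901 mm


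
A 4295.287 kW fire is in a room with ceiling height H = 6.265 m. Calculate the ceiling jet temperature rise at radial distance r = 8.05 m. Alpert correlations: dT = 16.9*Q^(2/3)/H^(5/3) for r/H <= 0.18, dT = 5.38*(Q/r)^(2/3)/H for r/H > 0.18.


r/H = 8.05 / 6.265 = 1.2849
r/H > 0.18, so dT = 5.38*(Q/r)^(2/3)/H
Q/r = 533.58
(Q/r)^(2/3) = 65.786
dT = 5.38 * 65.786 / 6.265 = 56.493 K

56.493 K


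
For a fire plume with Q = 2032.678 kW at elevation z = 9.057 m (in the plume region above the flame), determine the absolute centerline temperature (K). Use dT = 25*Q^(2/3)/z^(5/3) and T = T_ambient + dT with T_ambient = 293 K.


Q^(2/3) = 160.46
z^(5/3) = 39.353
dT = 25 * 160.46 / 39.353 = 101.94 K
T = 293 + 101.94 = 394.94 K

394.94 K


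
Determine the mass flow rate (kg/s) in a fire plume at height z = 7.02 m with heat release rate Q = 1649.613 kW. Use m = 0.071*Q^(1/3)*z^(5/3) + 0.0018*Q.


Q^(1/3) = 11.816
z^(5/3) = 25.737
First term = 0.071 * 11.816 * 25.737 = 21.591
Second term = 0.0018 * 1649.613 = 2.9693
m = 24.561 kg/s

24.561 kg/s


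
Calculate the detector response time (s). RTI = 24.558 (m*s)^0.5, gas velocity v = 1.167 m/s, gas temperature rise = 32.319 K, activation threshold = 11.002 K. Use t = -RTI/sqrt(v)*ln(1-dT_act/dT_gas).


dT_act/dT_gas = 0.34042
ln(1 - 0.34042) = -0.41615
t = -24.558 / sqrt(1.167) * -0.41615 = 9.4604 s

9.4604 s


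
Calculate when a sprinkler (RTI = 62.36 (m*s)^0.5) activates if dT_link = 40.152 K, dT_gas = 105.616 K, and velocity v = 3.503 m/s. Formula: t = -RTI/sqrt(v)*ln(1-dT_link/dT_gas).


dT_link/dT_gas = 0.38017
ln(1 - 0.38017) = -0.47831
t = -62.36 / sqrt(3.503) * -0.47831 = 15.937 s

15.937 s


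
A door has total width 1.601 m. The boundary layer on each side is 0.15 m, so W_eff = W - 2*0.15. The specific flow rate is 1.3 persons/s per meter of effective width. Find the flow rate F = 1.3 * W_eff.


W_eff = 1.601 - 0.30 = 1.301 m
F = 1.3 * 1.301 = 1.6913 persons/s

1.6913 persons/s


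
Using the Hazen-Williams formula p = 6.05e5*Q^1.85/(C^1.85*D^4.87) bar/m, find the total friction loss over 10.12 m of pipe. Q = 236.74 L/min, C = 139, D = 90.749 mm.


Q^1.85 = 24683
C^1.85 = 9216.7
D^4.87 = 3.4252e+09
p/m = 0.00047303 bar/m
p_total = 0.00047303 * 10.12 = 0.0047871 bar

0.0047871 bar


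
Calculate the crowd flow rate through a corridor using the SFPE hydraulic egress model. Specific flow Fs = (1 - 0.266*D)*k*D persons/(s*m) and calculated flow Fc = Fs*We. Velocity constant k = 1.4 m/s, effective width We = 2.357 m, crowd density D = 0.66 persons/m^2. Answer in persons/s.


1 - 0.266*D = 1 - 0.266*0.66 = 0.82444
Fs = 0.82444 * 1.4 * 0.66 = 0.76178 persons/(s*m)
Fc = 0.76178 * 2.357 = 1.7955 persons/s

1.7955 persons/s


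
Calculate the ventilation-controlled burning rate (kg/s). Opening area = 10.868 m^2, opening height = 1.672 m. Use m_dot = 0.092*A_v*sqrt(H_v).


sqrt(H_v) = 1.2931
m_dot = 0.092 * 10.868 * 1.2931 = 1.2929 kg/s

1.2929 kg/s


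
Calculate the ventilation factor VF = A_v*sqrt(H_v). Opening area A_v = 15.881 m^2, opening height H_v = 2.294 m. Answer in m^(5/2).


sqrt(H_v) = 1.5146
VF = 15.881 * 1.5146 = 24.053 m^(5/2)

24.053 m^(5/2)


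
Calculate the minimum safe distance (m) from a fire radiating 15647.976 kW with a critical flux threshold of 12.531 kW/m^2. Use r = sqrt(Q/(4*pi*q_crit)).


4*pi*q_crit = 157.47
Q/(4*pi*q_crit) = 99.372
r = sqrt(99.372) = 9.9685 m

9.9685 m


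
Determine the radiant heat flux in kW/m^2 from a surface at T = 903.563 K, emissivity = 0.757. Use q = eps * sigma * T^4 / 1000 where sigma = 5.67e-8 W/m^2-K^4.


T^4 = 6.6655e+11
q = 0.757 * 5.67e-8 * 6.6655e+11 / 1000 = 28.610 kW/m^2

28.610 kW/m^2


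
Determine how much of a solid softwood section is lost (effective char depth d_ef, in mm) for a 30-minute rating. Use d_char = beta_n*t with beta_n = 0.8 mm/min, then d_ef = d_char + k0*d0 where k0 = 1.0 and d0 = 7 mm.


d_char = 0.8 * 30 = 24 mm
d_ef = 24 + 1.0*7 = 31 mm

31 mm


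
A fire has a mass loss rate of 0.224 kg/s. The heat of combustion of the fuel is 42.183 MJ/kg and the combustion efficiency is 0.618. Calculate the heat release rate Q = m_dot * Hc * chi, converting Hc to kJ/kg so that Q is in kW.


Hc = 42.183 MJ/kg = 42.183 * 1000 kJ/kg = 42183 kJ/kg
Q = 0.224 kg/s * 42183 kJ/kg * 0.618 = 5839.5 kW

5839.5 kW


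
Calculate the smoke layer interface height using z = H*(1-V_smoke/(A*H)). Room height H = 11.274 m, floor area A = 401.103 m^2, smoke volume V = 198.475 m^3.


V/(A*H) = 0.043891
1 - 0.043891 = 0.95611
z = 11.274 * 0.95611 = 10.779 m

10.779 m


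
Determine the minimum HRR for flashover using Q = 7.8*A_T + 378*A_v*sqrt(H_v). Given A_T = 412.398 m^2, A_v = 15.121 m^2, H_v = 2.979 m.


7.8*A_T = 3216.7
sqrt(H_v) = 1.7260
378*A_v*sqrt(H_v) = 9865.2
Q = 3216.7 + 9865.2 = 13082 kW

13082 kW


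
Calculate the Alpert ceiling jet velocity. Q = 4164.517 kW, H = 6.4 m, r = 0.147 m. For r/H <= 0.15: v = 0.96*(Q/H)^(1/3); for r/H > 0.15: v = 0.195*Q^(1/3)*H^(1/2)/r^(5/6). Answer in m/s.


r/H = 0.147 / 6.4 = 0.022969
r/H <= 0.15, so v = 0.96*(Q/H)^(1/3)
Q/H = 650.71
(Q/H)^(1/3) = 8.6655
v = 0.96 * 8.6655 = 8.3189 m/s

8.3189 m/s


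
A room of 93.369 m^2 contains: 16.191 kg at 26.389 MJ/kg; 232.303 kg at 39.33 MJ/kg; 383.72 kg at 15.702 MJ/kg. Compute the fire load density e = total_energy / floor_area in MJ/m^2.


Total energy = 16.191*26.389 + 232.303*39.33 + 383.72*15.702
= 427.2643 + 9136.477 + 6025.171
= 15588.91 MJ
e = 15588.91 / 93.369 = 166.96 MJ/m^2

166.96 MJ/m^2


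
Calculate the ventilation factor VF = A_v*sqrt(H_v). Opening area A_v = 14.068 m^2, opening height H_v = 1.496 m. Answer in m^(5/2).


sqrt(H_v) = 1.2231
VF = 14.068 * 1.2231 = 17.207 m^(5/2)

17.207 m^(5/2)


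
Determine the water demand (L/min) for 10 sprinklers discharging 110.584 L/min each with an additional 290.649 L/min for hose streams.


Sprinkler demand = 10 * 110.584 = 1105.84 L/min
Total = 1105.84 + 290.649 = 1396.489 L/min

1396.489 L/min


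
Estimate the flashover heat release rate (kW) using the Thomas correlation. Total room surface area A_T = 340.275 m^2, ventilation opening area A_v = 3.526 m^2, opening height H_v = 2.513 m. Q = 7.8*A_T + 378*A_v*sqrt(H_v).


7.8*A_T = 2654.145
sqrt(H_v) = 1.5852
378*A_v*sqrt(H_v) = 2112.9
Q = 2654.145 + 2112.9 = 4767.0 kW

4767.0 kW


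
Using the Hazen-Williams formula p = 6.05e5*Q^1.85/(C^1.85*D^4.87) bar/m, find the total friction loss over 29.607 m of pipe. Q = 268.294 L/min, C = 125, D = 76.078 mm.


Q^1.85 = 31112
C^1.85 = 7573.3
D^4.87 = 1.4512e+09
p/m = 0.0017127 bar/m
p_total = 0.0017127 * 29.607 = 0.050707 bar

0.050707 bar


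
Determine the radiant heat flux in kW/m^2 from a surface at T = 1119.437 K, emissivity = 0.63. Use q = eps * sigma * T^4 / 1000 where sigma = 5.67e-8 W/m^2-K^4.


T^4 = 1.5704e+12
q = 0.63 * 5.67e-8 * 1.5704e+12 / 1000 = 56.095 kW/m^2

56.095 kW/m^2


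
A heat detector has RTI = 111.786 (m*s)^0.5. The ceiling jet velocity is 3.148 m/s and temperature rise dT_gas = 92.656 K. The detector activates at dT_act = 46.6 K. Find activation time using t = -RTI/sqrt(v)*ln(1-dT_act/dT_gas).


dT_act/dT_gas = 0.50294
ln(1 - 0.50294) = -0.69904
t = -111.786 / sqrt(3.148) * -0.69904 = 44.042 s

44.042 s


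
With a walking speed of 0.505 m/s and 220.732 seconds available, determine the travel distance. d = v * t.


d = 0.505 * 220.732 = 111.47 m

111.47 m


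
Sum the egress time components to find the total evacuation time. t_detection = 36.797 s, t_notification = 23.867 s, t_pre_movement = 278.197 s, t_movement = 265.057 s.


Total = 36.797 + 23.867 + 278.197 + 265.057 = 603.918 s

603.918 s


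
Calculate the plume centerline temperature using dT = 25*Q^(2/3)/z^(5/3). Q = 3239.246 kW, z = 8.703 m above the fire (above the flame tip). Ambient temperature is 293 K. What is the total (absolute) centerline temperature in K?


Q^(2/3) = 218.93
z^(5/3) = 36.823
dT = 25 * 218.93 / 36.823 = 148.63 K
T = 293 + 148.63 = 441.63 K

441.63 K


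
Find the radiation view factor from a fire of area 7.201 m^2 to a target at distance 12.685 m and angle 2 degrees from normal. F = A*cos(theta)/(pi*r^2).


cos(2 deg) = 0.99939
pi*r^2 = 505.51
F = 7.201 * 0.99939 / 505.51 = 0.014236

0.014236


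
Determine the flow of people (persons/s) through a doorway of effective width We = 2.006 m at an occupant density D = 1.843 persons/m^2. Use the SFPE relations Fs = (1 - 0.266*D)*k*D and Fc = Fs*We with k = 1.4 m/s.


1 - 0.266*D = 1 - 0.266*1.843 = 0.50976
Fs = 0.50976 * 1.4 * 1.843 = 1.3153 persons/(s*m)
Fc = 1.3153 * 2.006 = 2.6385 persons/s

2.6385 persons/s


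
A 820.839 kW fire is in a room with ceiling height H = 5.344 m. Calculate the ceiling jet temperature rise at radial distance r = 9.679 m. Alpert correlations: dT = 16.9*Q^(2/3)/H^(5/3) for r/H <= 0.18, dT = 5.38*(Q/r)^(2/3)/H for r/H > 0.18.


r/H = 9.679 / 5.344 = 1.8112
r/H > 0.18, so dT = 5.38*(Q/r)^(2/3)/H
Q/r = 84.806
(Q/r)^(2/3) = 19.303
dT = 5.38 * 19.303 / 5.344 = 19.433 K

19.433 K


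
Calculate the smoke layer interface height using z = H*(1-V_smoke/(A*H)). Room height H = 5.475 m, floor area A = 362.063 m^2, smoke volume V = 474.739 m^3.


V/(A*H) = 0.23949
1 - 0.23949 = 0.76051
z = 5.475 * 0.76051 = 4.1638 m

4.1638 m


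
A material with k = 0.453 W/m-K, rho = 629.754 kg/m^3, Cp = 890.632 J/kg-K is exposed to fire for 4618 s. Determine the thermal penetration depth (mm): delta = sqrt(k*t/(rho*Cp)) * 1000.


alpha = 0.453 / (629.754 * 890.632) = 8.0766e-07 m^2/s
alpha * t = 0.0037298
delta = sqrt(0.0037298) * 1000 = 61.072 mm

61.072 mm


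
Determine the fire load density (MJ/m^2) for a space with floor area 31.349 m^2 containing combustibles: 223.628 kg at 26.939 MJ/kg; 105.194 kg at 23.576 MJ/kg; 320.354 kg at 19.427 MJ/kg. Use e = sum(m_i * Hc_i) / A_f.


Total energy = 223.628*26.939 + 105.194*23.576 + 320.354*19.427
= 6024.315 + 2480.054 + 6223.517
= 14727.89 MJ
e = 14727.89 / 31.349 = 469.80 MJ/m^2

469.80 MJ/m^2


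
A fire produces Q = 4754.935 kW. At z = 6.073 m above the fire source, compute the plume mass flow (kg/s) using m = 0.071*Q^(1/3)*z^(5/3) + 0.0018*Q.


Q^(1/3) = 16.816
z^(5/3) = 20.215
First term = 0.071 * 16.816 * 20.215 = 24.135
Second term = 0.0018 * 4754.935 = 8.5589
m = 32.694 kg/s

32.694 kg/s


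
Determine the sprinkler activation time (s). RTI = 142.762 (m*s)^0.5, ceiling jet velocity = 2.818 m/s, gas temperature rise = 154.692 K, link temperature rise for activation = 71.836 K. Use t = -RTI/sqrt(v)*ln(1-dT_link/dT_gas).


dT_link/dT_gas = 0.46438
ln(1 - 0.46438) = -0.62433
t = -142.762 / sqrt(2.818) * -0.62433 = 53.095 s

53.095 s


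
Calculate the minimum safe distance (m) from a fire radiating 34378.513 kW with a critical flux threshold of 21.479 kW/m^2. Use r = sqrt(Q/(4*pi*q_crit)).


4*pi*q_crit = 269.91
Q/(4*pi*q_crit) = 127.37
r = sqrt(127.37) = 11.286 m

11.286 m


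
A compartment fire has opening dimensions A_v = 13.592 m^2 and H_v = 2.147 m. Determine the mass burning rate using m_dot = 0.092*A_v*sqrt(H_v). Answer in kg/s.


sqrt(H_v) = 1.4653
m_dot = 0.092 * 13.592 * 1.4653 = 1.8323 kg/s

1.8323 kg/s


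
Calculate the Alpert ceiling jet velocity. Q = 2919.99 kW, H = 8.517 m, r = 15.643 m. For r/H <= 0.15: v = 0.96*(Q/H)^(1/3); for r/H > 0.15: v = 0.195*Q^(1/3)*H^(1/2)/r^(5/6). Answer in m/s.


r/H = 15.643 / 8.517 = 1.8367
r/H > 0.15, so v = 0.195*Q^(1/3)*H^(1/2)/r^(5/6)
Q^(1/3) = 14.293
H^(1/2) = 2.9184
r^(5/6) = 9.8916
v = 0.195 * 14.293 * 2.9184 / 9.8916 = 0.82232 m/s

0.82232 m/s


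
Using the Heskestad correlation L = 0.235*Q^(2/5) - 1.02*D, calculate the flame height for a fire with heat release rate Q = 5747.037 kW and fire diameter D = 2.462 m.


Q^(2/5) = 31.899
0.235 * Q^(2/5) = 7.4963
1.02 * D = 2.5112
L = 4.9850 m

4.9850 m


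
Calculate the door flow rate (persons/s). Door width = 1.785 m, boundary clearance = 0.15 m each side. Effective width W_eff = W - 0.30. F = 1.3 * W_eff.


W_eff = 1.785 - 0.30 = 1.485 m
F = 1.3 * 1.485 = 1.9305 persons/s

1.9305 persons/s


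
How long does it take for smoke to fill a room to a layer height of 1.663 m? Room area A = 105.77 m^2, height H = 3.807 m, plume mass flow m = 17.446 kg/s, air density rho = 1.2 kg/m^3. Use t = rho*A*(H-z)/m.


H - z = 2.144 m
t = 1.2 * 105.77 * 2.144 / 17.446 = 15.598 s

15.598 s


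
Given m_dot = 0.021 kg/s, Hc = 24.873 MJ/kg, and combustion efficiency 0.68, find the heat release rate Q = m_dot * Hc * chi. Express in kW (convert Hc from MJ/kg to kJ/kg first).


Hc = 24.873 MJ/kg = 24.873 * 1000 kJ/kg = 24873 kJ/kg
Q = 0.021 kg/s * 24873 kJ/kg * 0.68 = 355.19 kW

355.19 kW


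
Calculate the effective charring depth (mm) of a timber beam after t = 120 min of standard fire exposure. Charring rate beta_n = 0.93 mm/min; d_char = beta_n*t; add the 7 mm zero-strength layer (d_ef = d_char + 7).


d_char = 0.93 * 120 = 111.6 mm
d_ef = 111.6 + 1.0*7 = 118.6 mm

118.6 mm


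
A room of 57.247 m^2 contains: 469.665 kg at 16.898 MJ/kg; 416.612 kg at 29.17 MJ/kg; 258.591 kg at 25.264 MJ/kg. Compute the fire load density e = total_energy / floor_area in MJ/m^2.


Total energy = 469.665*16.898 + 416.612*29.17 + 258.591*25.264
= 7936.399 + 12152.57 + 6533.043
= 26622.01 MJ
e = 26622.01 / 57.247 = 465.04 MJ/m^2

465.04 MJ/m^2


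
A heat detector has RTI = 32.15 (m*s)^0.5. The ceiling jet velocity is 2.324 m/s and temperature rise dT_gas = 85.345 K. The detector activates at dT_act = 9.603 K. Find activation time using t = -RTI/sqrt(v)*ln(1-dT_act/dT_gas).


dT_act/dT_gas = 0.11252
ln(1 - 0.11252) = -0.11937
t = -32.15 / sqrt(2.324) * -0.11937 = 2.5174 s

2.5174 s


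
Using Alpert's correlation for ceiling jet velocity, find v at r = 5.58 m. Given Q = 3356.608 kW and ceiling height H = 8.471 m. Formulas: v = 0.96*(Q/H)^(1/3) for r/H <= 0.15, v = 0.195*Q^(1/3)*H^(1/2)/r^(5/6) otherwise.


r/H = 5.58 / 8.471 = 0.65872
r/H > 0.15, so v = 0.195*Q^(1/3)*H^(1/2)/r^(5/6)
Q^(1/3) = 14.973
H^(1/2) = 2.9105
r^(5/6) = 4.1898
v = 0.195 * 14.973 * 2.9105 / 4.1898 = 2.0282 m/s

2.0282 m/s


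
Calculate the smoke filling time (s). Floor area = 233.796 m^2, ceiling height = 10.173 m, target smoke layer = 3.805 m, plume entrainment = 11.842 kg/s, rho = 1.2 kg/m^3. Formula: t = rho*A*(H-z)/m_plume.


H - z = 6.368 m
t = 1.2 * 233.796 * 6.368 / 11.842 = 150.87 s

150.87 s
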